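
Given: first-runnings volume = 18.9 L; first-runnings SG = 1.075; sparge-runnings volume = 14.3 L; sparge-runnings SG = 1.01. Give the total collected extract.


total = Σ (SG_i − 1)·1000·V_i
first = (1.075 − 1)·1000·18.9 = 1417.5000
sparge = (1.01 − 1)·1000·14.3 = 143.0000
total = 1417.5000 + 143.0000

1560.5000 gravity·L


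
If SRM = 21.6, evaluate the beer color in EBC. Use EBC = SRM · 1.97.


EBC = 21.6 · 1.97

42.5520 EBC


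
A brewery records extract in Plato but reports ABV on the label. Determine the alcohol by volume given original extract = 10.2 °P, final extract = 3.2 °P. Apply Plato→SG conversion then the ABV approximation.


SG = 259/(259 − P);  ABV = (OG − FG)·131.25
OG = 259/(259 − 10.2) = 1.0410
FG = 259/(259 − 3.2) = 1.0125
ABV = (1.0410 − 1.0125)·131.25

3.7389 % ABV


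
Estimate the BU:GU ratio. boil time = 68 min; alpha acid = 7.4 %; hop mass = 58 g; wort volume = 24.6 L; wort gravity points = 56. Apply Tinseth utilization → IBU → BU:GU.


U = 1.65·0.000125^(GP/1000)·(1−e^(−0.04t))/4.15;  IBU = (α/100)·m·U·1000/V;  BU:GU = IBU/GP
U = 1.65·0.000125^(56/1000)·(1−e^(−0.04·68))/4.15 = 0.2245
IBU = (7.4/100)·58·0.2245·1000/24.6 = 39.1735
BU:GU = 39.1735/56

0.6995


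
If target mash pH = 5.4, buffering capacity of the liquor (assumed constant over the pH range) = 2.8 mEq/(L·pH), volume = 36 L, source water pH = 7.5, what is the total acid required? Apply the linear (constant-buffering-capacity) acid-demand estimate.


acid = buffering capacity · (pH_source − pH_target) · V
acid = 2.8 · (7.5 − 5.4) · 36

211.6800 mEq


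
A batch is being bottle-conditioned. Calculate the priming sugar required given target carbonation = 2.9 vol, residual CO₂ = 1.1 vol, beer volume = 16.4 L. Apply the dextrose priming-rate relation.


sugar = (target − residual)·4.0·V
sugar = (2.9 − 1.1)·4.0·16.4

118.0800 g


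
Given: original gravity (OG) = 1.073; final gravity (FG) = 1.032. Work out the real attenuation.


AA = (OG−FG)/(OG−1)·100;  RA = AA·0.8192
AA = (1.073 − 1.032)/(1.073 − 1)·100 = 56.1644
RA = 56.1644·0.8192

46.0099 %


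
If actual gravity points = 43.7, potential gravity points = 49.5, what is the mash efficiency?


efficiency = actual / potential × 100
efficiency = 43.7 / 49.5 × 100

88.2828 %


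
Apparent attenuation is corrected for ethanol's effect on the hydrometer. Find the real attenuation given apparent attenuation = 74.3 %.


RA = AA · 0.8192
RA = 74.3 · 0.8192

60.8666 %


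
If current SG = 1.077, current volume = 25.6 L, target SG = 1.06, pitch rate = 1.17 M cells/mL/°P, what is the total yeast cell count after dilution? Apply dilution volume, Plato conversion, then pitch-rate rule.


V_w = V·((SG_c−1)/(SG_t−1)−1);  °P = 259 − 259/SG_t;  cells = rate·(V+V_w)·°P
V_w = 25.6·((1.077−1)/(1.06−1)−1) = 7.2533
V_final = 25.6 + 7.2533 = 32.8533
°P = 259 − 259/1.06 = 14.6604
cells = 1.17·32.8533·14.6604

563.5214 billion cells


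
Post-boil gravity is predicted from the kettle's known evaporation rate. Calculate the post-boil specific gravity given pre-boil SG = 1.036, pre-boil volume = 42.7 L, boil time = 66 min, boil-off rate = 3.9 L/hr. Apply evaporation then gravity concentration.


V_post = V_pre − rate·(t/60);  SG_post = 1 + (SG_pre−1)·V_pre/V_post
V_post = 42.7 − 3.9·(66/60) = 38.4100
SG_post = 1 + (1.036 − 1)·42.7/38.4100

1.0400


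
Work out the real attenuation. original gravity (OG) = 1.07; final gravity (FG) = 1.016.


AA = (OG−FG)/(OG−1)·100;  RA = AA·0.8192
AA = (1.07 − 1.016)/(1.07 − 1)·100 = 77.1429
RA = 77.1429·0.8192

63.1954 %


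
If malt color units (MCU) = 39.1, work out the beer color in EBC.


SRM = 1.4922·MCU^0.6859;  EBC = SRM·1.97
SRM = 1.4922·39.1^0.6859 = 18.4460
EBC = 18.4460·1.97

36.3385 EBC


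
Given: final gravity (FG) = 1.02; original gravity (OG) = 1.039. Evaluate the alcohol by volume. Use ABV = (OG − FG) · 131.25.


ABV = (1.039 − 1.02) · 131.25

2.4937 % ABV


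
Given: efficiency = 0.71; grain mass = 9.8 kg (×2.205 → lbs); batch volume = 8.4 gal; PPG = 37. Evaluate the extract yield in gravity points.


points = lbs × PPG × eff / vol
lbs = 9.8 × 2.205 = 21.6090
points = 21.6090 × 37 × 0.71 / 8.4

67.5796 points


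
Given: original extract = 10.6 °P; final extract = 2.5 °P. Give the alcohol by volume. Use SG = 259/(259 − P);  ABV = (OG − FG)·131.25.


OG = 259/(259 − 10.6) = 1.0427
FG = 259/(259 − 2.5) = 1.0097
ABV = (1.0427 − 1.0097)·131.25

4.3216 % ABV


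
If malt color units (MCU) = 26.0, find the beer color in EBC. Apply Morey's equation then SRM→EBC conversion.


SRM = 1.4922·MCU^0.6859;  EBC = SRM·1.97
SRM = 1.4922·26.0^0.6859 = 13.9430
EBC = 13.9430·1.97

27.4678 EBC


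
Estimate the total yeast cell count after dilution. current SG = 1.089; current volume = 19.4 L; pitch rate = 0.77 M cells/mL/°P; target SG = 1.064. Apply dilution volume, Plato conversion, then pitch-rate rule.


V_w = V·((SG_c−1)/(SG_t−1)−1);  °P = 259 − 259/SG_t;  cells = rate·(V+V_w)·°P
V_w = 19.4·((1.089−1)/(1.064−1)−1) = 7.5781
V_final = 19.4 + 7.5781 = 26.9781
°P = 259 − 259/1.064 = 15.5789
cells = 0.77·26.9781·15.5789

323.6239 billion cells


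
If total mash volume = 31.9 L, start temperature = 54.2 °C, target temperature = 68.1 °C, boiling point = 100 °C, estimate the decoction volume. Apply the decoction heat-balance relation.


V_dec = V_total·(T_target − T_start)/(T_boil − T_start)
V_dec = 31.9·(68.1 − 54.2)/(100 − 54.2)

9.6814 L


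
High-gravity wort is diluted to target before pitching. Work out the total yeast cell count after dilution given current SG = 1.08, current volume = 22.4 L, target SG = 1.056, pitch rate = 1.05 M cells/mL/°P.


V_w = V·((SG_c−1)/(SG_t−1)−1);  °P = 259 − 259/SG_t;  cells = rate·(V+V_w)·°P
V_w = 22.4·((1.08−1)/(1.056−1)−1) = 9.6000
V_final = 22.4 + 9.6000 = 32.0000
°P = 259 − 259/1.056 = 13.7348
cells = 1.05·32.0000·13.7348

461.4909 billion cells


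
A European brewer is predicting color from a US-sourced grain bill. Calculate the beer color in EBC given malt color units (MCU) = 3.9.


SRM = 1.4922·MCU^0.6859;  EBC = SRM·1.97
SRM = 1.4922·3.9^0.6859 = 3.7952
EBC = 3.7952·1.97

7.4766 EBC


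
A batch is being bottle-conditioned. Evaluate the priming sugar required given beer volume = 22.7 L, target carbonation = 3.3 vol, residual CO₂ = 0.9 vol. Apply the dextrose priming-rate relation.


sugar = (target − residual)·4.0·V
sugar = (3.3 − 0.9)·4.0·22.7

217.9200 g


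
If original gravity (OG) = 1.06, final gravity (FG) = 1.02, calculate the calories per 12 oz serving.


ABW = (OG−FG)·131.25·0.79/FG;  °P = 259 − 259/SG (for OG→OE and FG→AE);  RE = 0.1808·OE + 0.8192·AE;  Cal = (6.9·ABW + 4·(RE−0.1))·FG·3.55
ABW = (1.06 − 1.02)·131.25·0.79/1.02 = 4.0662
OE = 259 − 259/1.06 = 14.6604 °P
AE = 259 − 259/1.02 = 5.0784 °P
RE = 0.1808·14.6604 + 0.8192·5.0784 = 6.8108 °P
Cal = (6.9·4.0662 + 4·(6.8108−0.1))·1.02·3.55

198.7929 kcal


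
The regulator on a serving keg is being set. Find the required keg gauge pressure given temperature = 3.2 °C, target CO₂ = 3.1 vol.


psi = vols/(0.01821 + 0.09011·e^(−0.04·T)) − 14.695
psi = 3.1/(0.01821 + 0.09011·e^(−0.04·3.2)) − 14.695

17.1020 psi


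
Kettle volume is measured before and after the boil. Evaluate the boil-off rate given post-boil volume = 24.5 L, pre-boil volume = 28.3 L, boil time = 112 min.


rate = (V_pre − V_post) / (t_min/60)
rate = (28.3 − 24.5) / (112/60)

2.0357 L/hr


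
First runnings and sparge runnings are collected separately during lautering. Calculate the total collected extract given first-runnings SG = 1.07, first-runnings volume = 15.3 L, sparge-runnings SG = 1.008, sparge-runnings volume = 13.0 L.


total = Σ (SG_i − 1)·1000·V_i
first = (1.07 − 1)·1000·15.3 = 1071.0000
sparge = (1.008 − 1)·1000·13.0 = 104.0000
total = 1071.0000 + 104.0000

1175.0000 gravity·L


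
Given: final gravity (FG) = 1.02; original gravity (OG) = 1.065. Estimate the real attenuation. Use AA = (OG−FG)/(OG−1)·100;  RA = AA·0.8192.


AA = (1.065 − 1.02)/(1.065 − 1)·100 = 69.2308
RA = 69.2308·0.8192

56.7138 %


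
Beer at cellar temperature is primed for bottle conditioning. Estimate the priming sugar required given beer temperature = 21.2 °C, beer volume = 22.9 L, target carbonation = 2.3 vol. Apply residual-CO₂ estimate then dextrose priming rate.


residual = 14.695·(0.01821 + 0.09011·e^(−0.04·T));  sugar = (target − residual)·4.0·V
residual = 14.695·(0.01821 + 0.09011·e^(−0.04·21.2)) = 0.8347
sugar = (2.3 − 0.8347)·4.0·22.9

134.2217 g


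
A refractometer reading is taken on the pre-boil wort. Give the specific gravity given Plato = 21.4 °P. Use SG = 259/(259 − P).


SG = 259/(259 − 21.4)

1.0901


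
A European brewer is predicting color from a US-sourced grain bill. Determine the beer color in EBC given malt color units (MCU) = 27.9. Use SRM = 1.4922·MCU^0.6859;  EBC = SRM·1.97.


SRM = 1.4922·27.9^0.6859 = 14.6341
EBC = 14.6341·1.97

28.8292 EBC


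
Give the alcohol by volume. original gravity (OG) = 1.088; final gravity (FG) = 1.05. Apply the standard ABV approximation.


ABV = (OG − FG) · 131.25
ABV = (1.088 − 1.05) · 131.25

4.9875 % ABV


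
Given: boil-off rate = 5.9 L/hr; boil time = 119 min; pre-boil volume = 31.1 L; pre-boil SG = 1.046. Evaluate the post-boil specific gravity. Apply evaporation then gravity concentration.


V_post = V_pre − rate·(t/60);  SG_post = 1 + (SG_pre−1)·V_pre/V_post
V_post = 31.1 − 5.9·(119/60) = 19.3983
SG_post = 1 + (1.046 − 1)·31.1/19.3983

1.0737


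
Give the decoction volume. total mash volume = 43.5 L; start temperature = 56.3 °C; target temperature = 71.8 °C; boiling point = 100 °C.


V_dec = V_total·(T_target − T_start)/(T_boil − T_start)
V_dec = 43.5·(71.8 − 56.3)/(100 − 56.3)

15.4291 L


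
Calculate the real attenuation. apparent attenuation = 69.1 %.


RA = AA · 0.8192
RA = 69.1 · 0.8192

56.6067 %


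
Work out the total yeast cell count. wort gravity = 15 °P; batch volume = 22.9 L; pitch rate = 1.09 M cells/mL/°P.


cells (billions) = rate · V_L · °P
cells = 1.09 · 22.9 · 15

374.4150 billion cells


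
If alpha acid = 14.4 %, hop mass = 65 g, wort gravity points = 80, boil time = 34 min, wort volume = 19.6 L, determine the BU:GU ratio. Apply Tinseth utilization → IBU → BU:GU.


U = 1.65·0.000125^(GP/1000)·(1−e^(−0.04t))/4.15;  IBU = (α/100)·m·U·1000/V;  BU:GU = IBU/GP
U = 1.65·0.000125^(80/1000)·(1−e^(−0.04·34))/4.15 = 0.1440
IBU = (14.4/100)·65·0.1440·1000/19.6 = 68.7694
BU:GU = 68.7694/80

0.8596


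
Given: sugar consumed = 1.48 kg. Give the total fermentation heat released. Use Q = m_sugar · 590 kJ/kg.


Q = 1.48 · 590

873.2000 kJ


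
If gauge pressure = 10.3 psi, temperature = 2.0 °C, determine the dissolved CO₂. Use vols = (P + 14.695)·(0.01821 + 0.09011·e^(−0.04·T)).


vols = (10.3 + 14.695)·(0.01821 + 0.09011·e^(−0.04·2.0))

2.5343 volumes


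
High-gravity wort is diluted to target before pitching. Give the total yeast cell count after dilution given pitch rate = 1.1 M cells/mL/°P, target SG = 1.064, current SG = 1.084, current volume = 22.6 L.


V_w = V·((SG_c−1)/(SG_t−1)−1);  °P = 259 − 259/SG_t;  cells = rate·(V+V_w)·°P
V_w = 22.6·((1.084−1)/(1.064−1)−1) = 7.0625
V_final = 22.6 + 7.0625 = 29.6625
°P = 259 − 259/1.064 = 15.5789
cells = 1.1·29.6625·15.5789

508.3216 billion cells


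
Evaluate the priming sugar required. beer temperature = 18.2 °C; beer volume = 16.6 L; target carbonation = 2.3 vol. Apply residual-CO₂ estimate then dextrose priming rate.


residual = 14.695·(0.01821 + 0.09011·e^(−0.04·T));  sugar = (target − residual)·4.0·V
residual = 14.695·(0.01821 + 0.09011·e^(−0.04·18.2)) = 0.9070
sugar = (2.3 − 0.9070)·4.0·16.6

92.4951 g


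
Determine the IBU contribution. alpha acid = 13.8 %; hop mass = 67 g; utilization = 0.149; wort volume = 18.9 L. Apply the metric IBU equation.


IBU = (α/100)·mass·U·1000 / V
IBU = (13.8/100)·67·0.149·1000 / 18.9

72.8917 IBU


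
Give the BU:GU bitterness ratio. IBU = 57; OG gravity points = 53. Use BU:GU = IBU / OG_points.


BU:GU = 57 / 53

1.0755


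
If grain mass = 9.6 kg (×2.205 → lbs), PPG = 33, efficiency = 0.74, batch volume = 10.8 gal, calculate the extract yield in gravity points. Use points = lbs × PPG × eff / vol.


lbs = 9.6 × 2.205 = 21.1680
points = 21.1680 × 33 × 0.74 / 10.8

47.8632 points


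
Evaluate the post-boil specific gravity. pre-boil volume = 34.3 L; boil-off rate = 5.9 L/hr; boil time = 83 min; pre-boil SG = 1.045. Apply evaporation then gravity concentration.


V_post = V_pre − rate·(t/60);  SG_post = 1 + (SG_pre−1)·V_pre/V_post
V_post = 34.3 − 5.9·(83/60) = 26.1383
SG_post = 1 + (1.045 − 1)·34.3/26.1383

1.0591


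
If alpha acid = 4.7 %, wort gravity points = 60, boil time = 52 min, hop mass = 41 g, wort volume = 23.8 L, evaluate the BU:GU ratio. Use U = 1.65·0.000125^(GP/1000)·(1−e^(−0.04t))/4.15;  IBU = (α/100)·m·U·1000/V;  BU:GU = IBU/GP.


U = 1.65·0.000125^(60/1000)·(1−e^(−0.04·52))/4.15 = 0.2029
IBU = (4.7/100)·41·0.2029·1000/23.8 = 16.4285
BU:GU = 16.4285/60

0.2738


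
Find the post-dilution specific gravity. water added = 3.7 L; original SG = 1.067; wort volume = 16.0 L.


SG_new = 1 + (SG_old − 1)·V_old/(V_old + V_water)
pts = (1.067 − 1)·1000·16.0/(16.0 + 3.7) = 54.4162
SG_new = 1 + 54.4162/1000

1.0544


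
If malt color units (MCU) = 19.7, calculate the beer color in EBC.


SRM = 1.4922·MCU^0.6859;  EBC = SRM·1.97
SRM = 1.4922·19.7^0.6859 = 11.5266
EBC = 11.5266·1.97

22.7074 EBC


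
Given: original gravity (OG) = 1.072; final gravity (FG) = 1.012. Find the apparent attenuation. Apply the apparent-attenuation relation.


AA = (OG − FG)/(OG − 1) · 100
AA = (1.072 − 1.012)/(1.072 − 1) · 100

83.3333 %


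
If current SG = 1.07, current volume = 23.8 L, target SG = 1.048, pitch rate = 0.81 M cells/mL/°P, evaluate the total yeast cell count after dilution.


V_w = V·((SG_c−1)/(SG_t−1)−1);  °P = 259 − 259/SG_t;  cells = rate·(V+V_w)·°P
V_w = 23.8·((1.07−1)/(1.048−1)−1) = 10.9083
V_final = 23.8 + 10.9083 = 34.7083
°P = 259 − 259/1.048 = 11.8626
cells = 0.81·34.7083·11.8626

333.5020 billion cells


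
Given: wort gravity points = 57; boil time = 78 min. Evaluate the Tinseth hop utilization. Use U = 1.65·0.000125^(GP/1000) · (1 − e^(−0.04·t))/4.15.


bigness = 1.65·0.000125^(57/1000) = 0.9886
boil_factor = (1 − e^(−0.04·78))/4.15 = 0.2303
U = 0.9886 · 0.2303

0.2277


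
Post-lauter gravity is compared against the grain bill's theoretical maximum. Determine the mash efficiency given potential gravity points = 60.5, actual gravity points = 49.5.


efficiency = actual / potential × 100
efficiency = 49.5 / 60.5 × 100

81.8182 %


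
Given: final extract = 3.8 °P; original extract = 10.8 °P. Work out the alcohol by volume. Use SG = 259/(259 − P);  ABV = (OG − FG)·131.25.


OG = 259/(259 − 10.8) = 1.0435
FG = 259/(259 − 3.8) = 1.0149
ABV = (1.0435 − 1.0149)·131.25

3.7568 % ABV


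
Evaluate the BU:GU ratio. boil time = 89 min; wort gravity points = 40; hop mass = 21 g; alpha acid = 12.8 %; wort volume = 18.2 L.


U = 1.65·0.000125^(GP/1000)·(1−e^(−0.04t))/4.15;  IBU = (α/100)·m·U·1000/V;  BU:GU = IBU/GP
U = 1.65·0.000125^(40/1000)·(1−e^(−0.04·89))/4.15 = 0.2696
IBU = (12.8/100)·21·0.2696·1000/18.2 = 39.8236
BU:GU = 39.8236/40

0.9956


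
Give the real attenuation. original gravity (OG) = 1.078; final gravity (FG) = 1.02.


AA = (OG−FG)/(OG−1)·100;  RA = AA·0.8192
AA = (1.078 − 1.02)/(1.078 − 1)·100 = 74.3590
RA = 74.3590·0.8192

60.9149 %


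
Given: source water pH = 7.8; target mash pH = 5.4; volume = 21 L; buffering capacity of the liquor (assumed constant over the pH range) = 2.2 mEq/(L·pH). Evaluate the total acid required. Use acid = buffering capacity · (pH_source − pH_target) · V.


acid = 2.2 · (7.8 − 5.4) · 21

110.8800 mEq


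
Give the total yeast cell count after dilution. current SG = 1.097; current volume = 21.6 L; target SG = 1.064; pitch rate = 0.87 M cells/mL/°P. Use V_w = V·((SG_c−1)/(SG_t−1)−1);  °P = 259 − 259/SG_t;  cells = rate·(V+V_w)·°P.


V_w = 21.6·((1.097−1)/(1.064−1)−1) = 11.1375
V_final = 21.6 + 11.1375 = 32.7375
°P = 259 − 259/1.064 = 15.5789
cells = 0.87·32.7375·15.5789

443.7137 billion cells


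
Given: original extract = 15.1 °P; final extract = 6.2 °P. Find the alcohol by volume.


SG = 259/(259 − P);  ABV = (OG − FG)·131.25
OG = 259/(259 − 15.1) = 1.0619
FG = 259/(259 − 6.2) = 1.0245
ABV = (1.0619 − 1.0245)·131.25

4.9068 % ABV


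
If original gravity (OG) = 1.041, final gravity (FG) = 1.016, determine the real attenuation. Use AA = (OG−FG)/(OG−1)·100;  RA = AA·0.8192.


AA = (1.041 − 1.016)/(1.041 − 1)·100 = 60.9756
RA = 60.9756·0.8192

49.9512 %


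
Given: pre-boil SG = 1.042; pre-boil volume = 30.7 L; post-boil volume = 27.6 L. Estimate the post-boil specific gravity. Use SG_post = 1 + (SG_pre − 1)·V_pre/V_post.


pts_pre = (1.042 − 1)·1000 = 42.0000
pts_post = 42.0000·30.7/27.6 = 46.7174
SG_post = 1 + 46.7174/1000

1.0467


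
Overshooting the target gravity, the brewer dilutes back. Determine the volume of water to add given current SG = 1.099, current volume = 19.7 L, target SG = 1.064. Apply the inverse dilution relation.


V_water = V·((SG_curr − 1)/(SG_target − 1) − 1)
V_water = 19.7·((1.099 − 1)/(1.064 − 1) − 1)

10.7734 L


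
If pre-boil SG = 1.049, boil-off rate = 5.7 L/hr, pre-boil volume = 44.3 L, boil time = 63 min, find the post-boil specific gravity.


V_post = V_pre − rate·(t/60);  SG_post = 1 + (SG_pre−1)·V_pre/V_post
V_post = 44.3 − 5.7·(63/60) = 38.3150
SG_post = 1 + (1.049 − 1)·44.3/38.3150

1.0567


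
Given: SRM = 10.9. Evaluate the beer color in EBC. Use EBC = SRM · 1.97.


EBC = 10.9 · 1.97

21.4730 EBC


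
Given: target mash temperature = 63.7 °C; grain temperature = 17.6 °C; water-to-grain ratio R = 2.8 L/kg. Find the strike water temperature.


T_strike = (0.41/R)·(T_mash − T_grain) + T_mash
T_strike = (0.41/2.8)·(63.7 − 17.6) + 63.7

70.4504 °C


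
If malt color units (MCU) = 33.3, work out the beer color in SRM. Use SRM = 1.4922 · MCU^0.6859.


SRM = 1.4922 · 33.3^0.6859

16.5223 SRM


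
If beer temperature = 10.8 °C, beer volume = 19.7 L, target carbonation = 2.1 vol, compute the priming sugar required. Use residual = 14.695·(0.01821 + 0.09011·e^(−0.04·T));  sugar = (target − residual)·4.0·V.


residual = 14.695·(0.01821 + 0.09011·e^(−0.04·10.8)) = 1.1273
sugar = (2.1 − 1.1273)·4.0·19.7

76.6521 g


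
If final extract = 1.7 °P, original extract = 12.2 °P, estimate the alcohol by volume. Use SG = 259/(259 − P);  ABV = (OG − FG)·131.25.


OG = 259/(259 − 12.2) = 1.0494
FG = 259/(259 − 1.7) = 1.0066
ABV = (1.0494 − 1.0066)·131.25

5.6209 % ABV


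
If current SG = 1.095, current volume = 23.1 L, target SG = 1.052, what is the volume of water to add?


V_water = V·((SG_curr − 1)/(SG_target − 1) − 1)
V_water = 23.1·((1.095 − 1)/(1.052 − 1) − 1)

19.1019 L


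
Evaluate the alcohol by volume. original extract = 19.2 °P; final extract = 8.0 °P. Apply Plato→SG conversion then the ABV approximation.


SG = 259/(259 − P);  ABV = (OG − FG)·131.25
OG = 259/(259 − 19.2) = 1.0801
FG = 259/(259 − 8.0) = 1.0319
ABV = (1.0801 − 1.0319)·131.25

6.3255 % ABV


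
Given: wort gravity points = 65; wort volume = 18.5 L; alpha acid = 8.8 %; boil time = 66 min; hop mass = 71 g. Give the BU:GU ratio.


U = 1.65·0.000125^(GP/1000)·(1−e^(−0.04t))/4.15;  IBU = (α/100)·m·U·1000/V;  BU:GU = IBU/GP
U = 1.65·0.000125^(65/1000)·(1−e^(−0.04·66))/4.15 = 0.2059
IBU = (8.8/100)·71·0.2059·1000/18.5 = 69.5266
BU:GU = 69.5266/65

1.0696


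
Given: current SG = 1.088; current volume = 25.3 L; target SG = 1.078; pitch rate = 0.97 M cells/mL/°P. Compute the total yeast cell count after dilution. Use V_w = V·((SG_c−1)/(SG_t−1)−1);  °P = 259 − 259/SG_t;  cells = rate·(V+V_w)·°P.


V_w = 25.3·((1.088−1)/(1.078−1)−1) = 3.2436
V_final = 25.3 + 3.2436 = 28.5436
°P = 259 − 259/1.078 = 18.7403
cells = 0.97·28.5436·18.7403

518.8669 billion cells


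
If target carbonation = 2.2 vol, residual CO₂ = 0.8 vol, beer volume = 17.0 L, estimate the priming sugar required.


sugar = (target − residual)·4.0·V
sugar = (2.2 − 0.8)·4.0·17.0

95.2000 g


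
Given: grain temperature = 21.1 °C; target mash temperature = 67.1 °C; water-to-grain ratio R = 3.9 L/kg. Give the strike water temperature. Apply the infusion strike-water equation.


T_strike = (0.41/R)·(T_mash − T_grain) + T_mash
T_strike = (0.41/3.9)·(67.1 − 21.1) + 67.1

71.9359 °C


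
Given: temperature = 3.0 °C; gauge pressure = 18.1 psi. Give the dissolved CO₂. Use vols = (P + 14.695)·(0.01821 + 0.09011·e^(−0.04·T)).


vols = (18.1 + 14.695)·(0.01821 + 0.09011·e^(−0.04·3.0))

3.2182 volumes


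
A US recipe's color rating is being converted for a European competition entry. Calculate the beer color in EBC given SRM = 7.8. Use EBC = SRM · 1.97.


EBC = 7.8 · 1.97

15.3660 EBC


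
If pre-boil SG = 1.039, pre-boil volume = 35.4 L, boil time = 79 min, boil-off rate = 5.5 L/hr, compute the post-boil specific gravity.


V_post = V_pre − rate·(t/60);  SG_post = 1 + (SG_pre−1)·V_pre/V_post
V_post = 35.4 − 5.5·(79/60) = 28.1583
SG_post = 1 + (1.039 − 1)·35.4/28.1583

1.0490


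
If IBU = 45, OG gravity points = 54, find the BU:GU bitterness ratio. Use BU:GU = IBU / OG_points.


BU:GU = 45 / 54

0.8333


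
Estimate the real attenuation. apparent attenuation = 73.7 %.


RA = AA · 0.8192
RA = 73.7 · 0.8192

60.3750 %


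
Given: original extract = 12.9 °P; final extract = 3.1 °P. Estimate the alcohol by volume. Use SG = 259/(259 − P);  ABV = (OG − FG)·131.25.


OG = 259/(259 − 12.9) = 1.0524
FG = 259/(259 − 3.1) = 1.0121
ABV = (1.0524 − 1.0121)·131.25

5.2898 % ABV


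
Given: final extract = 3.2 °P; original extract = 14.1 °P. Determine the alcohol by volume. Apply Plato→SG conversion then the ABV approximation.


SG = 259/(259 − P);  ABV = (OG − FG)·131.25
OG = 259/(259 − 14.1) = 1.0576
FG = 259/(259 − 3.2) = 1.0125
ABV = (1.0576 − 1.0125)·131.25

5.9147 % ABV


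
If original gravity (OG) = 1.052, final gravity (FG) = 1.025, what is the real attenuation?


AA = (OG−FG)/(OG−1)·100;  RA = AA·0.8192
AA = (1.052 − 1.025)/(1.052 − 1)·100 = 51.9231
RA = 51.9231·0.8192

42.5354 %


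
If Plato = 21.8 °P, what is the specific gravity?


SG = 259/(259 − P)
SG = 259/(259 − 21.8)

1.0919


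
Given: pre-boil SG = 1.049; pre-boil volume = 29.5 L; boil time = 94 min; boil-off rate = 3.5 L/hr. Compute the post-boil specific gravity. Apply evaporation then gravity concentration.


V_post = V_pre − rate·(t/60);  SG_post = 1 + (SG_pre−1)·V_pre/V_post
V_post = 29.5 − 3.5·(94/60) = 24.0167
SG_post = 1 + (1.049 − 1)·29.5/24.0167

1.0602


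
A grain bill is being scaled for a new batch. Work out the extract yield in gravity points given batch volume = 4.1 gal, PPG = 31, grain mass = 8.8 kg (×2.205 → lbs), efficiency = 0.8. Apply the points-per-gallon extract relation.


points = lbs × PPG × eff / vol
lbs = 8.8 × 2.205 = 19.4040
points = 19.4040 × 31 × 0.8 / 4.1

117.3705 points


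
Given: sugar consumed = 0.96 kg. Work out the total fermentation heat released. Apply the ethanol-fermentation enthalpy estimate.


Q = m_sugar · 590 kJ/kg
Q = 0.96 · 590

566.4000 kJ


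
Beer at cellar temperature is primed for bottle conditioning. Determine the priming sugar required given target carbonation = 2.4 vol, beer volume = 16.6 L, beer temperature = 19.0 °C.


residual = 14.695·(0.01821 + 0.09011·e^(−0.04·T));  sugar = (target − residual)·4.0·V
residual = 14.695·(0.01821 + 0.09011·e^(−0.04·19.0)) = 0.8869
sugar = (2.4 − 0.8869)·4.0·16.6

100.4722 g


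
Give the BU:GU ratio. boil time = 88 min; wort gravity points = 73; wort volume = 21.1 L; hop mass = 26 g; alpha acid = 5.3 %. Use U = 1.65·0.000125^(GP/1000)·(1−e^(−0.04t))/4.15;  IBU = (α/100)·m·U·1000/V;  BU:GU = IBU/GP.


U = 1.65·0.000125^(73/1000)·(1−e^(−0.04·88))/4.15 = 0.2002
IBU = (5.3/100)·26·0.2002·1000/21.1 = 13.0746
BU:GU = 13.0746/73

0.1791


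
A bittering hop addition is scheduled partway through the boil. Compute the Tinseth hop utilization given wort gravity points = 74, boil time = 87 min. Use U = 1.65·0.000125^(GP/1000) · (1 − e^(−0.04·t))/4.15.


bigness = 1.65·0.000125^(74/1000) = 0.8485
boil_factor = (1 − e^(−0.04·87))/4.15 = 0.2335
U = 0.8485 · 0.2335

0.1982


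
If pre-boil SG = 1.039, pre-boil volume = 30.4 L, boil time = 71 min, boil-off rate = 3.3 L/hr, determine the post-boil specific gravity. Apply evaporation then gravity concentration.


V_post = V_pre − rate·(t/60);  SG_post = 1 + (SG_pre−1)·V_pre/V_post
V_post = 30.4 − 3.3·(71/60) = 26.4950
SG_post = 1 + (1.039 − 1)·30.4/26.4950

1.0447


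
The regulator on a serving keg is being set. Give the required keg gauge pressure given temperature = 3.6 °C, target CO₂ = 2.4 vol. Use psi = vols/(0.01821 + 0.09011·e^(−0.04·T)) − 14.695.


psi = 2.4/(0.01821 + 0.09011·e^(−0.04·3.6)) − 14.695

10.2439 psi


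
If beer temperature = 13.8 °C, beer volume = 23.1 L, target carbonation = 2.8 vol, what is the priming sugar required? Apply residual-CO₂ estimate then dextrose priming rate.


residual = 14.695·(0.01821 + 0.09011·e^(−0.04·T));  sugar = (target − residual)·4.0·V
residual = 14.695·(0.01821 + 0.09011·e^(−0.04·13.8)) = 1.0300
sugar = (2.8 − 1.0300)·4.0·23.1

163.5436 g


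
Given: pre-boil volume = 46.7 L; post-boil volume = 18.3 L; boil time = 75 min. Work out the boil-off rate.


rate = (V_pre − V_post) / (t_min/60)
rate = (46.7 − 18.3) / (75/60)

22.7200 L/hr


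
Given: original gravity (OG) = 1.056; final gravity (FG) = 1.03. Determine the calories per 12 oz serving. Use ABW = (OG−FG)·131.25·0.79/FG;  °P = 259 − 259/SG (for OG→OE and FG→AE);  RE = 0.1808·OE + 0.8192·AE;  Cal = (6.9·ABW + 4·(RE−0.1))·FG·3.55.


ABW = (1.056 − 1.03)·131.25·0.79/1.03 = 2.6174
OE = 259 − 259/1.056 = 13.7348 °P
AE = 259 − 259/1.03 = 7.5437 °P
RE = 0.1808·13.7348 + 0.8192·7.5437 = 8.6631 °P
Cal = (6.9·2.6174 + 4·(8.6631−0.1))·1.03·3.55

191.2786 kcal


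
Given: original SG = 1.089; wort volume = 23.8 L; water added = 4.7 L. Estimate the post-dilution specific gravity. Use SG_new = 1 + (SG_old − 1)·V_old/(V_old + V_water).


pts = (1.089 − 1)·1000·23.8/(23.8 + 4.7) = 74.3228
SG_new = 1 + 74.3228/1000

1.0743


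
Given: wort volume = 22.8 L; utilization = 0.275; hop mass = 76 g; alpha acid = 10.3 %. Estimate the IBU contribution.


IBU = (α/100)·mass·U·1000 / V
IBU = (10.3/100)·76·0.275·1000 / 22.8

94.4167 IBU


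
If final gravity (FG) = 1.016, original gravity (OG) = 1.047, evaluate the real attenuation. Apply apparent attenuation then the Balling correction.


AA = (OG−FG)/(OG−1)·100;  RA = AA·0.8192
AA = (1.047 − 1.016)/(1.047 − 1)·100 = 65.9574
RA = 65.9574·0.8192

54.0323 %


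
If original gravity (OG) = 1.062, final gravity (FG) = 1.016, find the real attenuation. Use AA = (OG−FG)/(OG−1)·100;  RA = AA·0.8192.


AA = (1.062 − 1.016)/(1.062 − 1)·100 = 74.1935
RA = 74.1935·0.8192

60.7794 %


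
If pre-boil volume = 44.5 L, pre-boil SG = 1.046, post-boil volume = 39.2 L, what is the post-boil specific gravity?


SG_post = 1 + (SG_pre − 1)·V_pre/V_post
pts_pre = (1.046 − 1)·1000 = 46.0000
pts_post = 46.0000·44.5/39.2 = 52.2194
SG_post = 1 + 52.2194/1000

1.0522


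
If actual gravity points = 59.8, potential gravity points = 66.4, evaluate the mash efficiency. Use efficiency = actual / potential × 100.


efficiency = 59.8 / 66.4 × 100

90.0602 %


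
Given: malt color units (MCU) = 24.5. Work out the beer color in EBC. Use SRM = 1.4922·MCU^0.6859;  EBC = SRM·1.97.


SRM = 1.4922·24.5^0.6859 = 13.3862
EBC = 13.3862·1.97

26.3707 EBC


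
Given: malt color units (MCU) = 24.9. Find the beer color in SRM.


SRM = 1.4922 · MCU^0.6859
SRM = 1.4922 · 24.9^0.6859

13.5357 SRM


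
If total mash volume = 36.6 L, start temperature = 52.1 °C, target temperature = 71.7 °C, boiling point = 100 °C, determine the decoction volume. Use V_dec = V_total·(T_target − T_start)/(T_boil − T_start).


V_dec = 36.6·(71.7 − 52.1)/(100 − 52.1)

14.9762 L


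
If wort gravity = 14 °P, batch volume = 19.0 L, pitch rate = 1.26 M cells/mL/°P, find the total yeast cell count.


cells (billions) = rate · V_L · °P
cells = 1.26 · 19.0 · 14

335.1600 billion cells


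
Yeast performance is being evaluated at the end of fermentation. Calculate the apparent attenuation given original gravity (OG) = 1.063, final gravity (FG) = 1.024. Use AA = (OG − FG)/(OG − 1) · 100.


AA = (1.063 − 1.024)/(1.063 − 1) · 100

61.9048 %


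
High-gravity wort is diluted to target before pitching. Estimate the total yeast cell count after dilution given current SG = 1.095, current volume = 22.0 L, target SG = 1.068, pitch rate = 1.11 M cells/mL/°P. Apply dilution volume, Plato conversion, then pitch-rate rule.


V_w = V·((SG_c−1)/(SG_t−1)−1);  °P = 259 − 259/SG_t;  cells = rate·(V+V_w)·°P
V_w = 22.0·((1.095−1)/(1.068−1)−1) = 8.7353
V_final = 22.0 + 8.7353 = 30.7353
°P = 259 − 259/1.068 = 16.4906
cells = 1.11·30.7353·16.4906

562.5975 billion cells


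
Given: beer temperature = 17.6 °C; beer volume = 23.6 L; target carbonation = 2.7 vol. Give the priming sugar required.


residual = 14.695·(0.01821 + 0.09011·e^(−0.04·T));  sugar = (target − residual)·4.0·V
residual = 14.695·(0.01821 + 0.09011·e^(−0.04·17.6)) = 0.9225
sugar = (2.7 − 0.9225)·4.0·23.6

167.7929 g


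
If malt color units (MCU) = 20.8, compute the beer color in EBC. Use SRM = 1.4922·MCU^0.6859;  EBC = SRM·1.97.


SRM = 1.4922·20.8^0.6859 = 11.9643
EBC = 11.9643·1.97

23.5696 EBC


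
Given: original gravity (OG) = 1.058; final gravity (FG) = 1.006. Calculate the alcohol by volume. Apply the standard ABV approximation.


ABV = (OG − FG) · 131.25
ABV = (1.058 − 1.006) · 131.25

6.8250 % ABV


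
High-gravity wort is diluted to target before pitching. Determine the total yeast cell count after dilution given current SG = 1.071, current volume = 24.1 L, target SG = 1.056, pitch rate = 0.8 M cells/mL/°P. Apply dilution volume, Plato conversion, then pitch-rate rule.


V_w = V·((SG_c−1)/(SG_t−1)−1);  °P = 259 − 259/SG_t;  cells = rate·(V+V_w)·°P
V_w = 24.1·((1.071−1)/(1.056−1)−1) = 6.4554
V_final = 24.1 + 6.4554 = 30.5554
°P = 259 − 259/1.056 = 13.7348
cells = 0.8·30.5554·13.7348

335.7386 billion cells


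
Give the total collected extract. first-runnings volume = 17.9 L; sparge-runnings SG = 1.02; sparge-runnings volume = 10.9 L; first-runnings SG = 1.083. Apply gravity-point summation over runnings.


total = Σ (SG_i − 1)·1000·V_i
first = (1.083 − 1)·1000·17.9 = 1485.7000
sparge = (1.02 − 1)·1000·10.9 = 218.0000
total = 1485.7000 + 218.0000

1703.7000 gravity·L


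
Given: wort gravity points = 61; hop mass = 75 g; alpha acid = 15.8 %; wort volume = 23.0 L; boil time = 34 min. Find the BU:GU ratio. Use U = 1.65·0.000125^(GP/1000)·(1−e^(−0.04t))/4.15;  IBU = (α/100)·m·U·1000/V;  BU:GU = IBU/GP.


U = 1.65·0.000125^(61/1000)·(1−e^(−0.04·34))/4.15 = 0.1708
IBU = (15.8/100)·75·0.1708·1000/23.0 = 88.0086
BU:GU = 88.0086/61

1.4428


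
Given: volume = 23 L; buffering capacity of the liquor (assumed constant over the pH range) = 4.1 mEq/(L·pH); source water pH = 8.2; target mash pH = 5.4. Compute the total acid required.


acid = buffering capacity · (pH_source − pH_target) · V
acid = 4.1 · (8.2 − 5.4) · 23

264.0400 mEq


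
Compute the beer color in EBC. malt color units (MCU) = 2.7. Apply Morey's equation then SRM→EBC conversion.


SRM = 1.4922·MCU^0.6859;  EBC = SRM·1.97
SRM = 1.4922·2.7^0.6859 = 2.9492
EBC = 2.9492·1.97

5.8099 EBC


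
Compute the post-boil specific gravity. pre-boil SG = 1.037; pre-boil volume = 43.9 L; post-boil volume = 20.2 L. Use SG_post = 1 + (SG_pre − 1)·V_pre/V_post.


pts_pre = (1.037 − 1)·1000 = 37.0000
pts_post = 37.0000·43.9/20.2 = 80.4109
SG_post = 1 + 80.4109/1000

1.0804


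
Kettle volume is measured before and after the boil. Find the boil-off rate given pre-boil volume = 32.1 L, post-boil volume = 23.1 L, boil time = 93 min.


rate = (V_pre − V_post) / (t_min/60)
rate = (32.1 − 23.1) / (93/60)

5.8065 L/hr


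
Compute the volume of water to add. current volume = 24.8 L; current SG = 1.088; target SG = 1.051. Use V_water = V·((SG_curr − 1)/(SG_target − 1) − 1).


V_water = 24.8·((1.088 − 1)/(1.051 − 1) − 1)

17.9922 L


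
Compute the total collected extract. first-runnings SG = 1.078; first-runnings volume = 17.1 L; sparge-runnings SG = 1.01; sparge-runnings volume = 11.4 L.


total = Σ (SG_i − 1)·1000·V_i
first = (1.078 − 1)·1000·17.1 = 1333.8000
sparge = (1.01 − 1)·1000·11.4 = 114.0000
total = 1333.8000 + 114.0000

1447.8000 gravity·L


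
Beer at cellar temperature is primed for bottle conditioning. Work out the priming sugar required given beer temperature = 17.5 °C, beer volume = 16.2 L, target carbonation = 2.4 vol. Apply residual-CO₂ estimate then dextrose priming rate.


residual = 14.695·(0.01821 + 0.09011·e^(−0.04·T));  sugar = (target − residual)·4.0·V
residual = 14.695·(0.01821 + 0.09011·e^(−0.04·17.5)) = 0.9252
sugar = (2.4 − 0.9252)·4.0·16.2

95.5698 g


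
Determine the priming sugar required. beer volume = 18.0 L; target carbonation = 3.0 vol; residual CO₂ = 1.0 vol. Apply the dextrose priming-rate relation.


sugar = (target − residual)·4.0·V
sugar = (3.0 − 1.0)·4.0·18.0

144.0000 g


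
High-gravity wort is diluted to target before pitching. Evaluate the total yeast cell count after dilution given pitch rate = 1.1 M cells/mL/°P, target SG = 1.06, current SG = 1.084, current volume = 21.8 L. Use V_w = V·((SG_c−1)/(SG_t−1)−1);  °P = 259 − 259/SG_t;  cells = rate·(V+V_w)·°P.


V_w = 21.8·((1.084−1)/(1.06−1)−1) = 8.7200
V_final = 21.8 + 8.7200 = 30.5200
°P = 259 − 259/1.06 = 14.6604
cells = 1.1·30.5200·14.6604

492.1782 billion cells


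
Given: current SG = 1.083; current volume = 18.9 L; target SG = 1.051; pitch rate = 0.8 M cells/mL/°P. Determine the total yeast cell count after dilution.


V_w = V·((SG_c−1)/(SG_t−1)−1);  °P = 259 − 259/SG_t;  cells = rate·(V+V_w)·°P
V_w = 18.9·((1.083−1)/(1.051−1)−1) = 11.8588
V_final = 18.9 + 11.8588 = 30.7588
°P = 259 − 259/1.051 = 12.5680
cells = 0.8·30.7588·12.5680

309.2623 billion cells


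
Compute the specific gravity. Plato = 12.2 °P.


SG = 259/(259 − P)
SG = 259/(259 − 12.2)

1.0494


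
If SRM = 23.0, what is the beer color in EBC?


EBC = SRM · 1.97
EBC = 23.0 · 1.97

45.3100 EBC


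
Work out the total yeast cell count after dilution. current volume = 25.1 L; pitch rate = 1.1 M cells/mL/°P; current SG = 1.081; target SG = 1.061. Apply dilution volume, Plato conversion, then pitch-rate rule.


V_w = V·((SG_c−1)/(SG_t−1)−1);  °P = 259 − 259/SG_t;  cells = rate·(V+V_w)·°P
V_w = 25.1·((1.081−1)/(1.061−1)−1) = 8.2295
V_final = 25.1 + 8.2295 = 33.3295
°P = 259 − 259/1.061 = 14.8907
cells = 1.1·33.3295·14.8907

545.9285 billion cells


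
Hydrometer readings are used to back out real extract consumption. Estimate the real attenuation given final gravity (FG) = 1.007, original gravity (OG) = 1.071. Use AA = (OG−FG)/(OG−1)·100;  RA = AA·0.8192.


AA = (1.071 − 1.007)/(1.071 − 1)·100 = 90.1408
RA = 90.1408·0.8192

73.8434 %


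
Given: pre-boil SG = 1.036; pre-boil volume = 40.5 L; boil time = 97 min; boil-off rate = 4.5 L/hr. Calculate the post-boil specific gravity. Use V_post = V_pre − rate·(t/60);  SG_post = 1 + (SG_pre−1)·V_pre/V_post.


V_post = 40.5 − 4.5·(97/60) = 33.2250
SG_post = 1 + (1.036 − 1)·40.5/33.2250

1.0439


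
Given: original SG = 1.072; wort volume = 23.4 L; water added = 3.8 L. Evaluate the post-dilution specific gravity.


SG_new = 1 + (SG_old − 1)·V_old/(V_old + V_water)
pts = (1.072 − 1)·1000·23.4/(23.4 + 3.8) = 61.9412
SG_new = 1 + 61.9412/1000

1.0619


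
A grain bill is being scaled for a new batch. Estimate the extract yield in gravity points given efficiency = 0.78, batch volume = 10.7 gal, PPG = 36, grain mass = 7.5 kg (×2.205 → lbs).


points = lbs × PPG × eff / vol
lbs = 7.5 × 2.205 = 16.5375
points = 16.5375 × 36 × 0.78 / 10.7

43.3993 points


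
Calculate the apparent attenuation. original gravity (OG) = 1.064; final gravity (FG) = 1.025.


AA = (OG − FG)/(OG − 1) · 100
AA = (1.064 − 1.025)/(1.064 − 1) · 100

60.9375 %


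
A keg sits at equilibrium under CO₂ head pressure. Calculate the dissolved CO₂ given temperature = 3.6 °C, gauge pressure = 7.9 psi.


vols = (P + 14.695)·(0.01821 + 0.09011·e^(−0.04·T))
vols = (7.9 + 14.695)·(0.01821 + 0.09011·e^(−0.04·3.6))

2.1744 volumes


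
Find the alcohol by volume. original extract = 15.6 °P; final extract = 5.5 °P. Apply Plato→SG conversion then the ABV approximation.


SG = 259/(259 − P);  ABV = (OG − FG)·131.25
OG = 259/(259 − 15.6) = 1.0641
FG = 259/(259 − 5.5) = 1.0217
ABV = (1.0641 − 1.0217)·131.25

5.5644 % ABV


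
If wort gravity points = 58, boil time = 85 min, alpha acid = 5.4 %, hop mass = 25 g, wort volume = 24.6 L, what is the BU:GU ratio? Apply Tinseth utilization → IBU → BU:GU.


U = 1.65·0.000125^(GP/1000)·(1−e^(−0.04t))/4.15;  IBU = (α/100)·m·U·1000/V;  BU:GU = IBU/GP
U = 1.65·0.000125^(58/1000)·(1−e^(−0.04·85))/4.15 = 0.2282
IBU = (5.4/100)·25·0.2282·1000/24.6 = 12.5232
BU:GU = 12.5232/58

0.2159


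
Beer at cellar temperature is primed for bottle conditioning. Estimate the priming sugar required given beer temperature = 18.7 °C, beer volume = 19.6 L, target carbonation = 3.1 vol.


residual = 14.695·(0.01821 + 0.09011·e^(−0.04·T));  sugar = (target − residual)·4.0·V
residual = 14.695·(0.01821 + 0.09011·e^(−0.04·18.7)) = 0.8943
sugar = (3.1 − 0.8943)·4.0·19.6

172.9237 g


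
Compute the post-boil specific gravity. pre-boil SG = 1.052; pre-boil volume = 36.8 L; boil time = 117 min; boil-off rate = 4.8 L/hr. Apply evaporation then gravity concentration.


V_post = V_pre − rate·(t/60);  SG_post = 1 + (SG_pre−1)·V_pre/V_post
V_post = 36.8 − 4.8·(117/60) = 27.4400
SG_post = 1 + (1.052 − 1)·36.8/27.4400

1.0697


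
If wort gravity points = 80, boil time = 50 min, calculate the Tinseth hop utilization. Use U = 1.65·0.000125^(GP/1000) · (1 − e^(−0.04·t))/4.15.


bigness = 1.65·0.000125^(80/1000) = 0.8040
boil_factor = (1 − e^(−0.04·50))/4.15 = 0.2084
U = 0.8040 · 0.2084

0.1675
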